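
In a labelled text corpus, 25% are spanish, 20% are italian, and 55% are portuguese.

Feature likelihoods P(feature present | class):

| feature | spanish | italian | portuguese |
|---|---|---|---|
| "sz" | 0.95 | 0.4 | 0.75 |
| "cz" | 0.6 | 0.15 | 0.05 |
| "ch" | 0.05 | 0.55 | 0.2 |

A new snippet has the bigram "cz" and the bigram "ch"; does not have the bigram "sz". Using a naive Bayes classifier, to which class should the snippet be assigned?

italian

spanish: 0.25 × (1−0.95) × 0.6 × 0.05 = 0.000375
italian: 0.2 × (1−0.4) × 0.15 × 0.55 = 0.0099
portuguese: 0.55 × (1−0.75) × 0.05 × 0.2 = 0.001375
Highest score → italian.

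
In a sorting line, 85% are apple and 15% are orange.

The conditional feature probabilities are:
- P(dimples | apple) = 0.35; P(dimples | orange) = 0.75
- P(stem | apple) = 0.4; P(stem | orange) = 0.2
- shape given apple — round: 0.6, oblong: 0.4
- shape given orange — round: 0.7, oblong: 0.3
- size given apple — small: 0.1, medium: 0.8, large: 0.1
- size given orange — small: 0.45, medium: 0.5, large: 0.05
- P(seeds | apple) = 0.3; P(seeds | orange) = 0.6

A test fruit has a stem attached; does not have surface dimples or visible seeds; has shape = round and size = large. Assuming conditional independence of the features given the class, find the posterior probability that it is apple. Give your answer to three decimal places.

apple: 0.85 × (1−0.35) × 0.4 × 0.6 × 0.1 × (1−0.3) = 0.009282
orange: 0.15 × (1−0.75) × 0.2 × 0.7 × 0.05 × (1−0.6) = 0.000105
P(apple | x) = 0.009282 / 0.009387 ≈ 0.989

0.989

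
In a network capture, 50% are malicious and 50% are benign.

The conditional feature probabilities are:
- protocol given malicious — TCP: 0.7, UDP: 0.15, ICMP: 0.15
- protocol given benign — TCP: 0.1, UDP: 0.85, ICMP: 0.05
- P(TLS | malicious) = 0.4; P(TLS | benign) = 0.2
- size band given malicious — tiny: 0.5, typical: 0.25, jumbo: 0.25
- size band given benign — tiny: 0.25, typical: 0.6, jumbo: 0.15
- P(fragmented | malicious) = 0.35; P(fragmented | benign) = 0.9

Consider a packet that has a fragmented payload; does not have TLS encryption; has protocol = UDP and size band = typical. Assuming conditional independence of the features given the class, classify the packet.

benign

malicious: 0.5 × 0.15 × (1−0.4) × 0.25 × 0.35 = 0.0039375
benign: 0.5 × 0.85 × (1−0.2) × 0.6 × 0.9 = 0.1836
Highest score → benign.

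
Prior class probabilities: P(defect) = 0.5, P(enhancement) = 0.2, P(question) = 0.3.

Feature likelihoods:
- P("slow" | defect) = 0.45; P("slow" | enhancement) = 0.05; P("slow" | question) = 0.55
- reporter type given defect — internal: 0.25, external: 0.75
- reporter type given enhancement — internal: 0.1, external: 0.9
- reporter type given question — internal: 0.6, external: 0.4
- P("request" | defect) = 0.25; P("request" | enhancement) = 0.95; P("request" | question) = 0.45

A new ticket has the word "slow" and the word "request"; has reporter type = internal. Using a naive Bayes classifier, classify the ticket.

question

defect: 0.5 × 0.45 × 0.25 × 0.25 = 0.0140625
enhancement: 0.2 × 0.05 × 0.1 × 0.95 = 0.00095
question: 0.3 × 0.55 × 0.6 × 0.45 = 0.04455
Highest score → question.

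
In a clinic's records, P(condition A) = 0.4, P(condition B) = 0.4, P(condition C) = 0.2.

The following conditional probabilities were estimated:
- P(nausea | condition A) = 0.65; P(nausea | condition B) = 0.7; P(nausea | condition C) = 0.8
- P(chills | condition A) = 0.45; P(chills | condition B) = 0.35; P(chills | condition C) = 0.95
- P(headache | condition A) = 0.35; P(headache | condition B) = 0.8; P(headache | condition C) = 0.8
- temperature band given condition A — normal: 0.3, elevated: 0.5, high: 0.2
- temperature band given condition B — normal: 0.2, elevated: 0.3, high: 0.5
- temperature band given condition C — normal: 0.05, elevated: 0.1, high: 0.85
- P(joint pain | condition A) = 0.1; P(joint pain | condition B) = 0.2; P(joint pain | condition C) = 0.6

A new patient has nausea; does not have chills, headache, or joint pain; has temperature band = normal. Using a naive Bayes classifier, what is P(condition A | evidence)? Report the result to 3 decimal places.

0.811

condition A: 0.4 × 0.65 × (1−0.45) × (1−0.35) × 0.3 × (1−0.1) = 0.0250965
condition B: 0.4 × 0.7 × (1−0.35) × (1−0.8) × 0.2 × (1−0.2) = 0.005824
condition C: 0.2 × 0.8 × (1−0.95) × (1−0.8) × 0.05 × (1−0.6) = 0.000032
P(condition A | x) = 0.0250965 / 0.0309525 ≈ 0.811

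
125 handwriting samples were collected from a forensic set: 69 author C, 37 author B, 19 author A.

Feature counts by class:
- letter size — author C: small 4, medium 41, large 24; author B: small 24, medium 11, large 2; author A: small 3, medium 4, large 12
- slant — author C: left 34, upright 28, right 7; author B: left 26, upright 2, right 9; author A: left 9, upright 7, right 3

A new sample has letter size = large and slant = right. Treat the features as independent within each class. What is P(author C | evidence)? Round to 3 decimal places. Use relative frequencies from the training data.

author C: (69/125) × (24/69) × (7/69) ≈ 0.0194783
author B: (37/125) × (2/37) × (9/37) ≈ 0.00389189
author A: (19/125) × (12/19) × (3/19) ≈ 0.0151579
P(author C | x) = 0.0194783 / 0.03852809 ≈ 0.506

0.506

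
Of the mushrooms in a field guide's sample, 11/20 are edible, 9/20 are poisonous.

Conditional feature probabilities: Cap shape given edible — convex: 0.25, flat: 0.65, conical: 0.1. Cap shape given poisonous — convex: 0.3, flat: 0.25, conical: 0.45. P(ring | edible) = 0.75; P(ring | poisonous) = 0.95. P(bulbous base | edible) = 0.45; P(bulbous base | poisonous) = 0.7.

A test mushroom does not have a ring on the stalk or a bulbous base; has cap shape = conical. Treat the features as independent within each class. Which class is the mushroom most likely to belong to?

edible

edible: 0.55 × 0.1 × (1−0.75) × (1−0.45) = 0.0075625
poisonous: 0.45 × 0.45 × (1−0.95) × (1−0.7) = 0.0030375
Highest score → edible.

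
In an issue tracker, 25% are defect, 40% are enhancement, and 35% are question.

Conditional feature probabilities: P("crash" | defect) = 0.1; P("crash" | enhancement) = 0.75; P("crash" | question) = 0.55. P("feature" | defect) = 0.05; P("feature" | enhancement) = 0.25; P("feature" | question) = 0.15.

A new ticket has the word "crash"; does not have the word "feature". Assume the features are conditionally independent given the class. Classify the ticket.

enhancement

defect: 0.25 × 0.1 × (1−0.05) = 0.02375
enhancement: 0.4 × 0.75 × (1−0.25) = 0.225
question: 0.35 × 0.55 × (1−0.15) = 0.163625
Highest score → enhancement.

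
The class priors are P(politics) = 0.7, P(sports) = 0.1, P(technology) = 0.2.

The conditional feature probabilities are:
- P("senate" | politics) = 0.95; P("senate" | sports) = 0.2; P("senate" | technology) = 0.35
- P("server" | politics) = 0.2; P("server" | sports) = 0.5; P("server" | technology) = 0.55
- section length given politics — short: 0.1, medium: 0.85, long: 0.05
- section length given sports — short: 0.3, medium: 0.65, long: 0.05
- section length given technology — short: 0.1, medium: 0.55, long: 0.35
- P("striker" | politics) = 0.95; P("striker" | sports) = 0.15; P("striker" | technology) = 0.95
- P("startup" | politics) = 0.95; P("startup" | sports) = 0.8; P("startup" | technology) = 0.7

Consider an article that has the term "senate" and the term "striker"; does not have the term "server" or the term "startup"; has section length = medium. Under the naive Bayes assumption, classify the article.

politics: 0.7 × 0.95 × (1−0.2) × 0.85 × 0.95 × (1−0.95) = 0.0214795
sports: 0.1 × 0.2 × (1−0.5) × 0.65 × 0.15 × (1−0.8) = 0.000195
technology: 0.2 × 0.35 × (1−0.55) × 0.55 × 0.95 × (1−0.7) = 0.004937625
Highest score → politics.

politics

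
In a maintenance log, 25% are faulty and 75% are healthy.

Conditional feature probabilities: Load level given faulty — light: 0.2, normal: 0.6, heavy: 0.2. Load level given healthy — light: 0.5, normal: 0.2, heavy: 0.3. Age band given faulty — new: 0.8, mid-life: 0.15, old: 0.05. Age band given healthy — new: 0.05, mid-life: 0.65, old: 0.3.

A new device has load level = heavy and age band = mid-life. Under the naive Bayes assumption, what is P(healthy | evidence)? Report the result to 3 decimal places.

0.951

faulty: 0.25 × 0.2 × 0.15 = 0.0075
healthy: 0.75 × 0.3 × 0.65 = 0.14625
P(healthy | x) = 0.14625 / 0.15375 ≈ 0.951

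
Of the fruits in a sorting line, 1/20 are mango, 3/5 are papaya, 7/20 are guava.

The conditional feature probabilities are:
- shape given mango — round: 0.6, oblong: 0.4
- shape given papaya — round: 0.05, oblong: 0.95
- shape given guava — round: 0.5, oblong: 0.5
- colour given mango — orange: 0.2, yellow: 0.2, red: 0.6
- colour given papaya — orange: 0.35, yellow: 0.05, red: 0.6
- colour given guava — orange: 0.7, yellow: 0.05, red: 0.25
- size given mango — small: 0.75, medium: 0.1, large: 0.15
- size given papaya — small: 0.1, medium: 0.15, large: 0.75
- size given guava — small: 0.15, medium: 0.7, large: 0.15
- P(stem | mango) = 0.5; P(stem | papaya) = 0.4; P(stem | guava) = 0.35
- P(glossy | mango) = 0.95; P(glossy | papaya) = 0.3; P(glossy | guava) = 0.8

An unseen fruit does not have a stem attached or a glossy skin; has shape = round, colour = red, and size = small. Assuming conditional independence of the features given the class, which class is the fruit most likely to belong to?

guava

mango: 0.05 × 0.6 × 0.6 × 0.75 × (1−0.5) × (1−0.95) = 0.0003375
papaya: 0.6 × 0.05 × 0.6 × 0.1 × (1−0.4) × (1−0.3) = 0.000756
guava: 0.35 × 0.5 × 0.25 × 0.15 × (1−0.35) × (1−0.8) = 0.000853125
Highest score → guava.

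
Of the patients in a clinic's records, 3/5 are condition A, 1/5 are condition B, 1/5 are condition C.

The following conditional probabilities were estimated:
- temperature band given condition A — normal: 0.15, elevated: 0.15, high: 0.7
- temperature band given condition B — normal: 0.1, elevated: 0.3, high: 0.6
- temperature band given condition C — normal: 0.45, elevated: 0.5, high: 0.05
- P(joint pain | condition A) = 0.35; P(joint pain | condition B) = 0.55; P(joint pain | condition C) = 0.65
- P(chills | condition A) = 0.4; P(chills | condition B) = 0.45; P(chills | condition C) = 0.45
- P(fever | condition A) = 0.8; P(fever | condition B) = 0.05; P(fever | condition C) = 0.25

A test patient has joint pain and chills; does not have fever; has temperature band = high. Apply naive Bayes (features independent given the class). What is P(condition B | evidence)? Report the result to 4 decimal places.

0.6691

condition A: 0.6 × 0.7 × 0.35 × 0.4 × (1−0.8) = 0.01176
condition B: 0.2 × 0.6 × 0.55 × 0.45 × (1−0.05) = 0.028215
condition C: 0.2 × 0.05 × 0.65 × 0.45 × (1−0.25) = 0.00219375
P(condition B | x) = 0.028215 / 0.04216875 ≈ 0.6691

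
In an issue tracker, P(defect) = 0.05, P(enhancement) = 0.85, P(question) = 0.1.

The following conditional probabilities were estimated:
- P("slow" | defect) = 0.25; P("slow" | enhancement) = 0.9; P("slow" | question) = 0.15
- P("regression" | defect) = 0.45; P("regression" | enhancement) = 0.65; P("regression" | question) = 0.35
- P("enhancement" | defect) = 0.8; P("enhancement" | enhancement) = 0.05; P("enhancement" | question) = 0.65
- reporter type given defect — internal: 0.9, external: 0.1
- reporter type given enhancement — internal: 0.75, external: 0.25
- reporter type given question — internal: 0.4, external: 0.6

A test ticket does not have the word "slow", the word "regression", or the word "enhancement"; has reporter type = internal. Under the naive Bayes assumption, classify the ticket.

enhancement

defect: 0.05 × (1−0.25) × (1−0.45) × (1−0.8) × 0.9 = 0.0037125
enhancement: 0.85 × (1−0.9) × (1−0.65) × (1−0.05) × 0.75 = 0.021196875
question: 0.1 × (1−0.15) × (1−0.35) × (1−0.65) × 0.4 = 0.007735
Highest score → enhancement.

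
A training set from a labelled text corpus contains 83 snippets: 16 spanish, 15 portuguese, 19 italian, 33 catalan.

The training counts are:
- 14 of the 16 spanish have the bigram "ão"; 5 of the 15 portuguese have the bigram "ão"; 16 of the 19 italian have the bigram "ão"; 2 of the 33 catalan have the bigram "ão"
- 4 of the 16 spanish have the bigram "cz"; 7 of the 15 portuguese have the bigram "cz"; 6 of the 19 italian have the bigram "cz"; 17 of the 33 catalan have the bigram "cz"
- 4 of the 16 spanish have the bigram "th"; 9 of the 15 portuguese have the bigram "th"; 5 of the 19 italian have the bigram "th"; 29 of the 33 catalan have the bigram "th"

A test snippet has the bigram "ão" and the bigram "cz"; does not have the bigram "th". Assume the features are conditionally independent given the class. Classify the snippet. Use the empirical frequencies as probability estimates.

italian

spanish: (16/83) × (14/16) × (4/16) × (12/16) ≈ 0.0316265
portuguese: (15/83) × (5/15) × (7/15) × (6/15) ≈ 0.011245
italian: (19/83) × (16/19) × (6/19) × (14/19) ≈ 0.0448553
catalan: (33/83) × (2/33) × (17/33) × (4/33) ≈ 0.00150464
Highest score → italian.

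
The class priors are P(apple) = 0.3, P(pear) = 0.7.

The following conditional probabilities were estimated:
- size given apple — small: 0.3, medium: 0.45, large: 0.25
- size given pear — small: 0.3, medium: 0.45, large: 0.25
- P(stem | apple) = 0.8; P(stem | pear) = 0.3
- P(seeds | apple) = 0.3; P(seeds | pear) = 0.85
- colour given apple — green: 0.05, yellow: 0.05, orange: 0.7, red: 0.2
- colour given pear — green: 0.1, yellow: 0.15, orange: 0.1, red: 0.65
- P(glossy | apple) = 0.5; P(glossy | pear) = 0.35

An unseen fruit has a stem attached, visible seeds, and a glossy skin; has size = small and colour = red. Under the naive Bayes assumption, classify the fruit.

apple: 0.3 × 0.3 × 0.8 × 0.3 × 0.2 × 0.5 = 0.00216
pear: 0.7 × 0.3 × 0.3 × 0.85 × 0.65 × 0.35 = 0.012182625
Highest score → pear.

pear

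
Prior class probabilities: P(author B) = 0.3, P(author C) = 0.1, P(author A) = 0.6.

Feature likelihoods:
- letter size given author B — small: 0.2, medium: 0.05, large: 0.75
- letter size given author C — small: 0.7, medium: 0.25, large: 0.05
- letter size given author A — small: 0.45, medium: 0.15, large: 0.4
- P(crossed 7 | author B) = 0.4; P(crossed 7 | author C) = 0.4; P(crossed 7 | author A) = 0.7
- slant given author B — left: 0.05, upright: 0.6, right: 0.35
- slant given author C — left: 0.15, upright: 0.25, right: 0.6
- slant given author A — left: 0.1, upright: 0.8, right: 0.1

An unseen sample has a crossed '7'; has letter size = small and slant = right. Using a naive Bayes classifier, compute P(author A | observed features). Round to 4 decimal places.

0.4286

author B: 0.3 × 0.2 × 0.4 × 0.35 = 0.0084
author C: 0.1 × 0.7 × 0.4 × 0.6 = 0.0168
author A: 0.6 × 0.45 × 0.7 × 0.1 = 0.0189
P(author A | x) = 0.0189 / 0.0441 ≈ 0.4286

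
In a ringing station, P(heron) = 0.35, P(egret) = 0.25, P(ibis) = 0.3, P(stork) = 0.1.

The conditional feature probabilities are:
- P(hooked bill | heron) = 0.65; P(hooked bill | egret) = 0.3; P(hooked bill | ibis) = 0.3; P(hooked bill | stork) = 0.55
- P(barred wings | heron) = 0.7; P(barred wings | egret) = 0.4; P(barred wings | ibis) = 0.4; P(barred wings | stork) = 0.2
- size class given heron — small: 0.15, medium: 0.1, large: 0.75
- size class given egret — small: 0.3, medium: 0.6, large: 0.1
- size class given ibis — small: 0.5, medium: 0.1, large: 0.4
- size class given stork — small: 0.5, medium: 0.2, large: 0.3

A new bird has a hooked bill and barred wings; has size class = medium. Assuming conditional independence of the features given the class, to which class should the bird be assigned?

egret

heron: 0.35 × 0.65 × 0.7 × 0.1 = 0.015925
egret: 0.25 × 0.3 × 0.4 × 0.6 = 0.018
ibis: 0.3 × 0.3 × 0.4 × 0.1 = 0.0036
stork: 0.1 × 0.55 × 0.2 × 0.2 = 0.0022
Highest score → egret.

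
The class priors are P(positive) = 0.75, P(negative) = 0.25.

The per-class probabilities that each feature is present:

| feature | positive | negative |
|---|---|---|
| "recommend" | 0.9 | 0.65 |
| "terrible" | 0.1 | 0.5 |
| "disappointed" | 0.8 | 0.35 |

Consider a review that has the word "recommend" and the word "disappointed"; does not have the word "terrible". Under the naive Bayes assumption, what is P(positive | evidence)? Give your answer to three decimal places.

0.945

positive: 0.75 × 0.9 × (1−0.1) × 0.8 = 0.486
negative: 0.25 × 0.65 × (1−0.5) × 0.35 = 0.0284375
P(positive | x) = 0.486 / 0.5144375 ≈ 0.945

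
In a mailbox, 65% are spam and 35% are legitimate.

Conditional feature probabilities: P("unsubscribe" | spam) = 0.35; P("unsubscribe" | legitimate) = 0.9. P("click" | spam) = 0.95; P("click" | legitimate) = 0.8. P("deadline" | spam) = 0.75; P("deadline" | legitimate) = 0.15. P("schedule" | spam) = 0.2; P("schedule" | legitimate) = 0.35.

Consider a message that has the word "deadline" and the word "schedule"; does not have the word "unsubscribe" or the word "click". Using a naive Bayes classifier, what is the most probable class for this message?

spam: 0.65 × (1−0.35) × (1−0.95) × 0.75 × 0.2 = 0.00316875
legitimate: 0.35 × (1−0.9) × (1−0.8) × 0.15 × 0.35 = 0.0003675
Highest score → spam.

spam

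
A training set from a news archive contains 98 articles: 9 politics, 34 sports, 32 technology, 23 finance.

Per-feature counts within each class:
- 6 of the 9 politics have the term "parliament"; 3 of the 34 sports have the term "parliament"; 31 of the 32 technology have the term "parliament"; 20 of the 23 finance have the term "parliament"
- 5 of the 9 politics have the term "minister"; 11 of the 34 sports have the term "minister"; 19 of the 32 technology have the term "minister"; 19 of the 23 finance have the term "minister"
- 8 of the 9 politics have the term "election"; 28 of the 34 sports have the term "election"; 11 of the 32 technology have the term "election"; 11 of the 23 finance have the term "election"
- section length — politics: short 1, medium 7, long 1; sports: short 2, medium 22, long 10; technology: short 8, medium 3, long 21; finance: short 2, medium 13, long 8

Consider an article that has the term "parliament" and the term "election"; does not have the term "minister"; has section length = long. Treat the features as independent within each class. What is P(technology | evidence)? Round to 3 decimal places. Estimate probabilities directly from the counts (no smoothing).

politics: (9/98) × (6/9) × (4/9) × (8/9) × (1/9) ≈ 0.00268749
sports: (34/98) × (3/34) × (23/34) × (28/34) × (10/34) ≈ 0.00501585
technology: (32/98) × (31/32) × (13/32) × (11/32) × (21/32) ≈ 0.0289895
finance: (23/98) × (20/23) × (4/23) × (11/23) × (8/23) ≈ 0.00590423
P(technology | x) = 0.0289895 / 0.04259707 ≈ 0.681

0.681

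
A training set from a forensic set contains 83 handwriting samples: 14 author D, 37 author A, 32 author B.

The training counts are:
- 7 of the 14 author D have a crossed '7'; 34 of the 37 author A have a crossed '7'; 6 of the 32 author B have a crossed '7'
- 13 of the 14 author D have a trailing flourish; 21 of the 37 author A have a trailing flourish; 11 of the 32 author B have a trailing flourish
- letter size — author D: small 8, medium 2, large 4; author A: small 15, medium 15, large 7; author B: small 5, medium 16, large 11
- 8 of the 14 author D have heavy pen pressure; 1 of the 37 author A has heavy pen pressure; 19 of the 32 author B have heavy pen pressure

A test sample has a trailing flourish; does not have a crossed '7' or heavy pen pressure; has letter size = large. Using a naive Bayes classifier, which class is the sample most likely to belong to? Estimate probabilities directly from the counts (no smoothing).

author B

author D: (14/83) × (7/14) × (13/14) × (4/14) × (6/14) ≈ 0.00958938
author A: (37/83) × (3/37) × (21/37) × (7/37) × (36/37) ≈ 0.00377622
author B: (32/83) × (26/32) × (11/32) × (11/32) × (13/32) ≈ 0.0150374
Highest score → author B.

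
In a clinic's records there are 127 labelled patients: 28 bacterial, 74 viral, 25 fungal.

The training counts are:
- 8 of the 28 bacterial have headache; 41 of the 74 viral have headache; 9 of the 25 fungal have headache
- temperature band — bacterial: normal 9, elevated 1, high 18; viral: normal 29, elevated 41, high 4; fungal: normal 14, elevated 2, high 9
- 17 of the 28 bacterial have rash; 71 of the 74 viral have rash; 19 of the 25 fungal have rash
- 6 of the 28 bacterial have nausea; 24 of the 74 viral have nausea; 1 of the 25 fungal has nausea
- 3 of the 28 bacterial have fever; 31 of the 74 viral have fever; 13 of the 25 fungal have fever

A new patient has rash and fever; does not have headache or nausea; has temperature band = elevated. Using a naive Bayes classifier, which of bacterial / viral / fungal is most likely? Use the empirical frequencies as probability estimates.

viral

bacterial: (28/127) × (20/28) × (1/28) × (17/28) × (22/28) × (3/28) ≈ 0.000287466
viral: (74/127) × (33/74) × (41/74) × (71/74) × (50/74) × (31/74) ≈ 0.0390982
fungal: (25/127) × (16/25) × (2/25) × (19/25) × (24/25) × (13/25) ≈ 0.00382379
Highest score → viral.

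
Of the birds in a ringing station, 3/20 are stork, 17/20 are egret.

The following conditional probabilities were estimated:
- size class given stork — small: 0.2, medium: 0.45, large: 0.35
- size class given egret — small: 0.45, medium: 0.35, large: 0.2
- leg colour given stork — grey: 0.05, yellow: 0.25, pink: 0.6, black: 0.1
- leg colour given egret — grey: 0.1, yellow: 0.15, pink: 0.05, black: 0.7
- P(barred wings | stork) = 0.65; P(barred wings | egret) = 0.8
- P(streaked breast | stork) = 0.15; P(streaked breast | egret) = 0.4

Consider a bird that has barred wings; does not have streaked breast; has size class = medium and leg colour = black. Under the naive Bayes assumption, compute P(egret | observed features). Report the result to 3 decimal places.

0.964

stork: 0.15 × 0.45 × 0.1 × 0.65 × (1−0.15) = 0.003729375
egret: 0.85 × 0.35 × 0.7 × 0.8 × (1−0.4) = 0.09996
P(egret | x) = 0.09996 / 0.103689375 ≈ 0.964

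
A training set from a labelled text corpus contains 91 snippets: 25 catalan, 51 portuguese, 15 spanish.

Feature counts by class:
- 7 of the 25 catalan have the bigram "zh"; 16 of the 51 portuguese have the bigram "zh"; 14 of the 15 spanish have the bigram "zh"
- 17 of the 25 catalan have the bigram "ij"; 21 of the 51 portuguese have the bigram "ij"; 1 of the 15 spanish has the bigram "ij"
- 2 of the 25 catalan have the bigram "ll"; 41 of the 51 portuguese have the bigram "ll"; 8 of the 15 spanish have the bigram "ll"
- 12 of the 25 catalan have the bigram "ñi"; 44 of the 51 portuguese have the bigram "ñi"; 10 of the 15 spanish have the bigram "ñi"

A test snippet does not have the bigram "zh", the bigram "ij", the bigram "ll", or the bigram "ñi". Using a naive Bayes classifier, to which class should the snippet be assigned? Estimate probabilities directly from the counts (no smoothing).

catalan

catalan: (25/91) × (18/25) × (8/25) × (23/25) × (13/25) ≈ 0.0302811
portuguese: (51/91) × (35/51) × (30/51) × (10/51) × (7/51) ≈ 0.00608885
spanish: (15/91) × (1/15) × (14/15) × (7/15) × (5/15) ≈ 0.00159544
Highest score → catalan.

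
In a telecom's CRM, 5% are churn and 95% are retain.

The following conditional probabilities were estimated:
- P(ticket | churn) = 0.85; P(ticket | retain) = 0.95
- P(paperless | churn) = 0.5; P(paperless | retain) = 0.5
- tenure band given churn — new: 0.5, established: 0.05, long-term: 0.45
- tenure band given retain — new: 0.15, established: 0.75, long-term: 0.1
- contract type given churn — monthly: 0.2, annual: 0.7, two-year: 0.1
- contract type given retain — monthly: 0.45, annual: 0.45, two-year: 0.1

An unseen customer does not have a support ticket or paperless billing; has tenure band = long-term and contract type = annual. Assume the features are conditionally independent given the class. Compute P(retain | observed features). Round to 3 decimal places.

churn: 0.05 × (1−0.85) × (1−0.5) × 0.45 × 0.7 = 0.00118125
retain: 0.95 × (1−0.95) × (1−0.5) × 0.1 × 0.45 = 0.00106875
P(retain | x) = 0.00106875 / 0.00225 ≈ 0.475

0.475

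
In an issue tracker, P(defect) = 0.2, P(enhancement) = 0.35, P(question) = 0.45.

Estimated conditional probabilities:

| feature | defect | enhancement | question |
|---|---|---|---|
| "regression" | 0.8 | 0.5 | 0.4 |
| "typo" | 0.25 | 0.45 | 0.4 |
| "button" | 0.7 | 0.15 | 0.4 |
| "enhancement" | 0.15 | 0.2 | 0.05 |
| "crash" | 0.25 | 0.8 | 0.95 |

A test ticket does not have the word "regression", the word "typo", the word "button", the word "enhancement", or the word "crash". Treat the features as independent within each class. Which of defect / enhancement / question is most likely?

defect: 0.2 × (1−0.8) × (1−0.25) × (1−0.7) × (1−0.15) × (1−0.25) = 0.0057375
enhancement: 0.35 × (1−0.5) × (1−0.45) × (1−0.15) × (1−0.2) × (1−0.8) = 0.01309
question: 0.45 × (1−0.4) × (1−0.4) × (1−0.4) × (1−0.05) × (1−0.95) = 0.004617
Highest score → enhancement.

enhancement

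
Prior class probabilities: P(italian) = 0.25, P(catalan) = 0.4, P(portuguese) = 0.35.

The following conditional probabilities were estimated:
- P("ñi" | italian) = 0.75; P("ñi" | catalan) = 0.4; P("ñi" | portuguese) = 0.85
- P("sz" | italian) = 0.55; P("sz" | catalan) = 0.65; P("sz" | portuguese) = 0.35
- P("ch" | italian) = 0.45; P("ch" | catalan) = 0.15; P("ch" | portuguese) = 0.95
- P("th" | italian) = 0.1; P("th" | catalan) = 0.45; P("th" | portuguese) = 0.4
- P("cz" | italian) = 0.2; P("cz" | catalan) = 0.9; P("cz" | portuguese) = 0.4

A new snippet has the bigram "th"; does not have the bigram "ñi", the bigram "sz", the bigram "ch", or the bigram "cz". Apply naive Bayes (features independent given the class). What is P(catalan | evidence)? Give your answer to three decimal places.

0.661

italian: 0.25 × (1−0.75) × (1−0.55) × (1−0.45) × 0.1 × (1−0.2) = 0.0012375
catalan: 0.4 × (1−0.4) × (1−0.65) × (1−0.15) × 0.45 × (1−0.9) = 0.003213
portuguese: 0.35 × (1−0.85) × (1−0.35) × (1−0.95) × 0.4 × (1−0.4) = 0.0004095
P(catalan | x) = 0.003213 / 0.00486 ≈ 0.661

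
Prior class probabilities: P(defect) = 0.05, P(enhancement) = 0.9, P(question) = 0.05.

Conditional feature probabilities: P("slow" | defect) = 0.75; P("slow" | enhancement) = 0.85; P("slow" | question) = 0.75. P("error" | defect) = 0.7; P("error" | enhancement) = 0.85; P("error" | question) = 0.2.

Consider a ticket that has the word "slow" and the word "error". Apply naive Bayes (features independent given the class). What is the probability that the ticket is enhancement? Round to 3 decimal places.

defect: 0.05 × 0.75 × 0.7 = 0.02625
enhancement: 0.9 × 0.85 × 0.85 = 0.65025
question: 0.05 × 0.75 × 0.2 = 0.0075
P(enhancement | x) = 0.65025 / 0.684 ≈ 0.951

0.951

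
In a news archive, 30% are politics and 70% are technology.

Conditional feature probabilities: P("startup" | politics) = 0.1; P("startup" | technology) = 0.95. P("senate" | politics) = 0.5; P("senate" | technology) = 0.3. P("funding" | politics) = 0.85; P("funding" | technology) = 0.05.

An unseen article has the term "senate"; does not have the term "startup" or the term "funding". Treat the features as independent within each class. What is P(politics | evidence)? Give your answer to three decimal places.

0.670

politics: 0.3 × (1−0.1) × 0.5 × (1−0.85) = 0.02025
technology: 0.7 × (1−0.95) × 0.3 × (1−0.05) = 0.009975
P(politics | x) = 0.02025 / 0.030225 ≈ 0.670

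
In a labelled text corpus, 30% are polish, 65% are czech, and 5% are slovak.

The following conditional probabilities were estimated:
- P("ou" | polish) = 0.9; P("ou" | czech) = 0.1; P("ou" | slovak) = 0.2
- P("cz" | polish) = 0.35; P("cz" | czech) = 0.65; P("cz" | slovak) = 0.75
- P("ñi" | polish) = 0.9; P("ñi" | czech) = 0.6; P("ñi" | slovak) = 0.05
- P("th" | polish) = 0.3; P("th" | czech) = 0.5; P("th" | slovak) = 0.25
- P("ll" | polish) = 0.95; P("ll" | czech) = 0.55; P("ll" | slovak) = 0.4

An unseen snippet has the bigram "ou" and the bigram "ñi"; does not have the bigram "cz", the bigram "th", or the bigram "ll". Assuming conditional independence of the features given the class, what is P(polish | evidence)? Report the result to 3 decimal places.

0.639

polish: 0.3 × 0.9 × (1−0.35) × 0.9 × (1−0.3) × (1−0.95) = 0.00552825
czech: 0.65 × 0.1 × (1−0.65) × 0.6 × (1−0.5) × (1−0.55) = 0.00307125
slovak: 0.05 × 0.2 × (1−0.75) × 0.05 × (1−0.25) × (1−0.4) = 0.00005625
P(polish | x) = 0.00552825 / 0.00865575 ≈ 0.639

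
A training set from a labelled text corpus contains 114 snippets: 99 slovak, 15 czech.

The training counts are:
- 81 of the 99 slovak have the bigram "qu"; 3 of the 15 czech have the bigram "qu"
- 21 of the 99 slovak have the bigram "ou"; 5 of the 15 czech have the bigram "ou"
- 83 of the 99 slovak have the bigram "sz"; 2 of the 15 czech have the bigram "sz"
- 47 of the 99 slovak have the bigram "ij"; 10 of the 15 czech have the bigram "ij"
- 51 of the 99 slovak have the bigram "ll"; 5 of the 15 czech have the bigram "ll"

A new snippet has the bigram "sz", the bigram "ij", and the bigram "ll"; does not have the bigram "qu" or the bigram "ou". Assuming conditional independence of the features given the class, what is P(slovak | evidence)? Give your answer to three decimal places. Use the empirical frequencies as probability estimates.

slovak: (99/114) × (18/99) × (78/99) × (83/99) × (47/99) × (51/99) ≈ 0.0255075
czech: (15/114) × (12/15) × (10/15) × (2/15) × (10/15) × (5/15) ≈ 0.00207927
P(slovak | x) = 0.0255075 / 0.02758677 ≈ 0.925

0.925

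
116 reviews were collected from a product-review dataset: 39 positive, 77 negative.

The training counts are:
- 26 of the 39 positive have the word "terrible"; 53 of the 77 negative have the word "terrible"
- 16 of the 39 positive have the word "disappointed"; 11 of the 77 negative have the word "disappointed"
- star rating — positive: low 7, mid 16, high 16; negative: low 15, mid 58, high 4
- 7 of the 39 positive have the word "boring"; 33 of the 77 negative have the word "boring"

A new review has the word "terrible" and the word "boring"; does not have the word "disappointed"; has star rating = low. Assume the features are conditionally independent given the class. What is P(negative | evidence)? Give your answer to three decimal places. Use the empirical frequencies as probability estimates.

positive: (39/116) × (26/39) × (23/39) × (7/39) × (7/39) ≈ 0.00425839
negative: (77/116) × (53/77) × (66/77) × (15/77) × (33/77) ≈ 0.032696
P(negative | x) = 0.032696 / 0.03695439 ≈ 0.885

0.885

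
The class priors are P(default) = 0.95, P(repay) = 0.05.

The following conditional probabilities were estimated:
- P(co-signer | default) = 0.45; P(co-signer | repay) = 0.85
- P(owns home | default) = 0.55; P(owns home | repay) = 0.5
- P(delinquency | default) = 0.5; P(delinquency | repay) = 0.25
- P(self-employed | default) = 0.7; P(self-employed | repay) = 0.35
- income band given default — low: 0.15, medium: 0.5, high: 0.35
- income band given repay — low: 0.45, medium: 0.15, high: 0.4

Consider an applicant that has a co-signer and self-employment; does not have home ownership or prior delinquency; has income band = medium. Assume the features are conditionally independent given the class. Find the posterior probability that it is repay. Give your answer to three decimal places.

0.024

default: 0.95 × 0.45 × (1−0.55) × (1−0.5) × 0.7 × 0.5 = 0.033665625
repay: 0.05 × 0.85 × (1−0.5) × (1−0.25) × 0.35 × 0.15 = 0.00083671875
P(repay | x) = 0.00083671875 / 0.03450234375 ≈ 0.024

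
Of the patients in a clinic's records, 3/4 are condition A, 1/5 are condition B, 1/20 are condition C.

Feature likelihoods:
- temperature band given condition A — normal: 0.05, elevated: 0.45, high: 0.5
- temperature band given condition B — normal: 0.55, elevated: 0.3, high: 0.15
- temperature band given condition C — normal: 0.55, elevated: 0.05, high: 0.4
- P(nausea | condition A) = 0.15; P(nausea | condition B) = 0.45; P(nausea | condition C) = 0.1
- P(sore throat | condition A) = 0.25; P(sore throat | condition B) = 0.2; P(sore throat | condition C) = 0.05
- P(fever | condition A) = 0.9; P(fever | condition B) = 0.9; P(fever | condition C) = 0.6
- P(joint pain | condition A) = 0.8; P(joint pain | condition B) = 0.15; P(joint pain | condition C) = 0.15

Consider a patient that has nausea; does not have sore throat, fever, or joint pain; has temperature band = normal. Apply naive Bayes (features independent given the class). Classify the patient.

condition B

condition A: 0.75 × 0.05 × 0.15 × (1−0.25) × (1−0.9) × (1−0.8) = 0.000084375
condition B: 0.2 × 0.55 × 0.45 × (1−0.2) × (1−0.9) × (1−0.15) = 0.003366
condition C: 0.05 × 0.55 × 0.1 × (1−0.05) × (1−0.6) × (1−0.15) = 0.00088825
Highest score → condition B.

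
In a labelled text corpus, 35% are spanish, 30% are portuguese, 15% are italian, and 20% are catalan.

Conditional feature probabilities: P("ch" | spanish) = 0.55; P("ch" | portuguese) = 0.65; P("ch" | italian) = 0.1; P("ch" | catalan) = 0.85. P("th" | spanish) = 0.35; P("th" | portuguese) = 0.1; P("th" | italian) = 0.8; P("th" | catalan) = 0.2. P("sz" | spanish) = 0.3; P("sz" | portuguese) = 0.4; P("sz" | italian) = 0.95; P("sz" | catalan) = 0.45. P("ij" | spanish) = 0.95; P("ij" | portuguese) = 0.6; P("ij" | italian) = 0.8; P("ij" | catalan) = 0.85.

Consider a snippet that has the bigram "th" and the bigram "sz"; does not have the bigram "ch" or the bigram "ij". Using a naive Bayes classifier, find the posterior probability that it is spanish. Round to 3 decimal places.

0.035

spanish: 0.35 × (1−0.55) × 0.35 × 0.3 × (1−0.95) = 0.000826875
portuguese: 0.3 × (1−0.65) × 0.1 × 0.4 × (1−0.6) = 0.00168
italian: 0.15 × (1−0.1) × 0.8 × 0.95 × (1−0.8) = 0.02052
catalan: 0.2 × (1−0.85) × 0.2 × 0.45 × (1−0.85) = 0.000405
P(spanish | x) = 0.000826875 / 0.023431875 ≈ 0.035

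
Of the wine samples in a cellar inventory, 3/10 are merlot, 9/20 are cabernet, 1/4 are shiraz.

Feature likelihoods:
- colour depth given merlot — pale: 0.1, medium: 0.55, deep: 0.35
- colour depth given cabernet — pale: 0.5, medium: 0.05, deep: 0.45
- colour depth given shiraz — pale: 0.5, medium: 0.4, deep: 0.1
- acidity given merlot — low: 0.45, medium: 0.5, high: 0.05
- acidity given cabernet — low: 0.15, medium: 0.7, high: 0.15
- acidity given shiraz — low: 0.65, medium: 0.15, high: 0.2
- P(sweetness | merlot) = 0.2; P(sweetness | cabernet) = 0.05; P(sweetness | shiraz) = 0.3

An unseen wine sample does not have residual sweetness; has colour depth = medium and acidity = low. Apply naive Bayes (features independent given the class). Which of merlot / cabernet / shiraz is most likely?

merlot

merlot: 0.3 × 0.55 × 0.45 × (1−0.2) = 0.0594
cabernet: 0.45 × 0.05 × 0.15 × (1−0.05) = 0.00320625
shiraz: 0.25 × 0.4 × 0.65 × (1−0.3) = 0.0455
Highest score → merlot.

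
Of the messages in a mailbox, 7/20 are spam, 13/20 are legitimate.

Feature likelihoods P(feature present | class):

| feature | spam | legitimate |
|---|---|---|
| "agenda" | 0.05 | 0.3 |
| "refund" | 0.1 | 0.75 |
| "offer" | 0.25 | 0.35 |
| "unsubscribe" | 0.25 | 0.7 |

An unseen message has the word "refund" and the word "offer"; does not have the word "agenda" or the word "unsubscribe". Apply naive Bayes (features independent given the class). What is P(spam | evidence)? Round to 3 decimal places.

0.148

spam: 0.35 × (1−0.05) × 0.1 × 0.25 × (1−0.25) = 0.006234375
legitimate: 0.65 × (1−0.3) × 0.75 × 0.35 × (1−0.7) = 0.03583125
P(spam | x) = 0.006234375 / 0.042065625 ≈ 0.148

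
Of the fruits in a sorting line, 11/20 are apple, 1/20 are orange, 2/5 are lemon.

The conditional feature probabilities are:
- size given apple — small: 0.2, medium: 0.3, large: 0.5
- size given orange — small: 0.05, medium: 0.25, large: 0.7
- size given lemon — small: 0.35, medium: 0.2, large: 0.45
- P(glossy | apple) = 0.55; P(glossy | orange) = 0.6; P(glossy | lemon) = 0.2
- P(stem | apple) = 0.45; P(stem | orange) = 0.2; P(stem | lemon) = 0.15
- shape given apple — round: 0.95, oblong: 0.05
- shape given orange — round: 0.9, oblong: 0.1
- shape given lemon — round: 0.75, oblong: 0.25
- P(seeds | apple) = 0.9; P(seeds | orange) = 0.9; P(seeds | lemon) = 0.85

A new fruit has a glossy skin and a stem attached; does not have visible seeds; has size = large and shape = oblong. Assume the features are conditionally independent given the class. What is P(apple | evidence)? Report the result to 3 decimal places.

apple: 0.55 × 0.5 × 0.55 × 0.45 × 0.05 × (1−0.9) = 0.0003403125
orange: 0.05 × 0.7 × 0.6 × 0.2 × 0.1 × (1−0.9) = 0.000042
lemon: 0.4 × 0.45 × 0.2 × 0.15 × 0.25 × (1−0.85) = 0.0002025
P(apple | x) = 0.0003403125 / 0.0005848125 ≈ 0.582

0.582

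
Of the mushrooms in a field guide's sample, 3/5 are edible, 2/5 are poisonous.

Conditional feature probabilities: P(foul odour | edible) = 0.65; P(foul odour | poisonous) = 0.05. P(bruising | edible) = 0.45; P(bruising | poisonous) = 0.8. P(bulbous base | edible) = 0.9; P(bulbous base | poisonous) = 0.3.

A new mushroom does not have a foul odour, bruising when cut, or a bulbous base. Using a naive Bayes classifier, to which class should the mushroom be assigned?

poisonous

edible: 0.6 × (1−0.65) × (1−0.45) × (1−0.9) = 0.01155
poisonous: 0.4 × (1−0.05) × (1−0.8) × (1−0.3) = 0.0532
Highest score → poisonous.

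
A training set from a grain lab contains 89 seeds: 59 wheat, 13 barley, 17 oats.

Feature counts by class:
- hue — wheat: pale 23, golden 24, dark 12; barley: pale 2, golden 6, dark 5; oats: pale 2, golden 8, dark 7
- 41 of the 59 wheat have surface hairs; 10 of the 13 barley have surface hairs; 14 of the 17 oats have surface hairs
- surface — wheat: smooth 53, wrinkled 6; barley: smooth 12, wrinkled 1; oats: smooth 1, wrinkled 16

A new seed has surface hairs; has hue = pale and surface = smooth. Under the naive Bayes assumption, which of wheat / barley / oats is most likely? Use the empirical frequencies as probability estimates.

wheat

wheat: (59/89) × (23/59) × (41/59) × (53/59) ≈ 0.161322
barley: (13/89) × (2/13) × (10/13) × (12/13) ≈ 0.0159564
oats: (17/89) × (2/17) × (14/17) × (1/17) ≈ 0.0010886
Highest score → wheat.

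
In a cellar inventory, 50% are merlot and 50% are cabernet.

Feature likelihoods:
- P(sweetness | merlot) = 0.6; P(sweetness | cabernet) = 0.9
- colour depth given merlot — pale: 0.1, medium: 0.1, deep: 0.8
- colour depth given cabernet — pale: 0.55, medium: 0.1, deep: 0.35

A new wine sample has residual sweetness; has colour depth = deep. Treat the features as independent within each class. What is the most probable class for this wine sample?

merlot: 0.5 × 0.6 × 0.8 = 0.24
cabernet: 0.5 × 0.9 × 0.35 = 0.1575
Highest score → merlot.

merlot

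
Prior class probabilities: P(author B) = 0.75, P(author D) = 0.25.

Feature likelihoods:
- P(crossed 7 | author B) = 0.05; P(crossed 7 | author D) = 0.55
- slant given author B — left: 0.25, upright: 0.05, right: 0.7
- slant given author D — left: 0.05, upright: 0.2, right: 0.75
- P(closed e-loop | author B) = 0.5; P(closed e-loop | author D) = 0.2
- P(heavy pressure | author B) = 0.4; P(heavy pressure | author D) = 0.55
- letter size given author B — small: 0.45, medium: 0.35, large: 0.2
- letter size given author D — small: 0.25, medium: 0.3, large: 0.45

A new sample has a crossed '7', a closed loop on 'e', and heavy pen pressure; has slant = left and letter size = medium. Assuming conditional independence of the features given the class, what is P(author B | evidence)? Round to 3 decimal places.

author B: 0.75 × 0.05 × 0.25 × 0.5 × 0.4 × 0.35 = 0.00065625
author D: 0.25 × 0.55 × 0.05 × 0.2 × 0.55 × 0.3 = 0.000226875
P(author B | x) = 0.00065625 / 0.000883125 ≈ 0.743

0.743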